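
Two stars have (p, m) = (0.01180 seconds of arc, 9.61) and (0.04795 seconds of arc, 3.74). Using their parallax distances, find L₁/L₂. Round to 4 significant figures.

L₁/L₂ = 0.07410

d₁ = 1/p₁ = 1/0.01180″ = 84.746 pc; d₂ = 1/p₂ = 1/0.04795″ = 20.855 pc.
M₁ = m₁ − 5 log₁₀ d₁ + 5 = 9.61 − 9.6406 + 5 = 4.9694.
M₂ = 3.74 − 6.5961 + 5 = 2.1439.
L₁/L₂ = 10^(0.4(M₂ − M₁)) = 10^(0.4 × (-2.8255)) = 10^(-1.13020) = 0.074097.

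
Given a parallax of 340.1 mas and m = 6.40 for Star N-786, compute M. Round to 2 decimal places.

M = 9.06

d = 1/p = 1/0.3401″ = 2.9403 pc.
m − M = 5 log₁₀(2.9403) − 5 = 2.3420 − 5 = -2.6580.
M = m − (m − M) = 6.40 − (-2.6580) = 9.06.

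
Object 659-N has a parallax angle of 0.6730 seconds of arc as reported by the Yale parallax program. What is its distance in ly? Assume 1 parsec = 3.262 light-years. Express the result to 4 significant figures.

d = 1/p = 1/0.6730 = 1.4859 pc.
In light-years: 1.4859 × 3.262 = 4.847 ly.

4.847 ly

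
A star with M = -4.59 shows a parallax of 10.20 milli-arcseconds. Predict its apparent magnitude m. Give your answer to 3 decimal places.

m = 0.367

d = 1/p = 1/0.01020″ = 98.039 pc.
m − M = 5 log₁₀ d − 5 = 5 log₁₀(98.039) − 5 = 9.9570 − 5 = 4.9570.
m = M + (m − M) = -4.59 + 4.9570 = 0.367.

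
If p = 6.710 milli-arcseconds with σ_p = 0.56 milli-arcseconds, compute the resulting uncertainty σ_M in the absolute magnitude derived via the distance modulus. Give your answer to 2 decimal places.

M = m − 5 log₁₀ d + 5 = m + 5 log₁₀ p + 5, so ∂M/∂p = 5/(p ln 10).
σ_M = (5/ln 10) · (σ_p/p) = 2.1715 × 0.56/6.710 = 2.1715 × 0.083458 = 0.18123.

σ_M = 0.18 mag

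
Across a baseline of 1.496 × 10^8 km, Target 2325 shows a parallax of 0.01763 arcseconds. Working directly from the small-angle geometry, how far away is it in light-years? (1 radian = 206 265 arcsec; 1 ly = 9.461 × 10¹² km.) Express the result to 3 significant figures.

185 ly

θ = 0.01763″ = 0.01763/206265 = 8.5473 × 10^-8 rad.
d = B/θ = (1.496 × 10^8) / (8.5473 × 10^-8) = 1.7503 × 10^15 km = (1.7503 × 10^15) / (9.461 × 10^12) ly = 185 ly.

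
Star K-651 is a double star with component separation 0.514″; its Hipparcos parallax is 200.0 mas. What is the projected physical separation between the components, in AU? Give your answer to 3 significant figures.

d = 1/p = 1/0.2000″ = 5 pc.
At distance d (pc), an angle of θ arcsec spans θ·d AU: s = 0.514 × 5 = 2.57 AU.

2.57 AU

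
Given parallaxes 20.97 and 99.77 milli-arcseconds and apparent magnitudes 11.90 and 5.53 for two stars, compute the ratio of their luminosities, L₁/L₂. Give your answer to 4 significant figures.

L₁/L₂ = 0.06409

d₁ = 1/p₁ = 1/0.02097″ = 47.687 pc; d₂ = 1/p₂ = 1/0.09977″ = 10.023 pc.
M₁ = m₁ − 5 log₁₀ d₁ + 5 = 11.90 − 8.3920 + 5 = 8.5080.
M₂ = 5.53 − 5.0050 + 5 = 5.5250.
L₁/L₂ = 10^(0.4(M₂ − M₁)) = 10^(0.4 × (-2.9830)) = 10^(-1.19320) = 0.064091.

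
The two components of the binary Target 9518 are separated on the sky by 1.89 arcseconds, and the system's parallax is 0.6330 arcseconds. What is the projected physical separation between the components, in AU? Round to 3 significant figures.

2.99 AU

d = 1/p = 1/0.6330″ = 1.5798 pc.
At distance d (pc), an angle of θ arcsec spans θ·d AU: s = 1.89 × 1.5798 = 2.9858 AU.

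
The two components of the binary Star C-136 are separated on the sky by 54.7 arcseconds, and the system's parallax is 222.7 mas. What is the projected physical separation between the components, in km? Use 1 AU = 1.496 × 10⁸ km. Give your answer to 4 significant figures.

d = 1/p = 1/0.2227″ = 4.4903 pc.
At distance d (pc), an angle of θ arcsec spans θ·d AU: s = 54.7 × 4.4903 = 245.62 AU.
= 245.62 × 1.496 × 10⁸ km = 3.6745 × 10^10 km.

3.675 × 10^10 km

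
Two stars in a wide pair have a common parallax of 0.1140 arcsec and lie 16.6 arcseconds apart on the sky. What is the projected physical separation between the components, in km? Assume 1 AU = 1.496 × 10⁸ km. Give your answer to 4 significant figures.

d = 1/p = 1/0.1140″ = 8.7719 pc.
At distance d (pc), an angle of θ arcsec spans θ·d AU: s = 16.6 × 8.7719 = 145.61 AU.
= 145.61 × 1.496 × 10⁸ km = 2.1783 × 10^10 km.

2.178 × 10^10 km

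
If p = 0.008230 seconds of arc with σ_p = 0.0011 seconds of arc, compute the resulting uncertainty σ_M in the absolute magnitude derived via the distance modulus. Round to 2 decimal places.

σ_M = 0.29 mag

M = m − 5 log₁₀ d + 5 = m + 5 log₁₀ p + 5, so ∂M/∂p = 5/(p ln 10).
σ_M = (5/ln 10) · (σ_p/p) = 2.1715 × 0.0011/0.008230 = 2.1715 × 0.13366 = 0.29024.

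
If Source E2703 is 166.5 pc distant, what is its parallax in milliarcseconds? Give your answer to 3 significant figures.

6.01 mas

p = 1/d = 1/166.5 = 0.006006 arcsec.
= 0.006006 × 1000 = 6.006 mas.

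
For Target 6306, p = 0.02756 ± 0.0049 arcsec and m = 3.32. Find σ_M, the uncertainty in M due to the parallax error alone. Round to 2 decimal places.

σ_M = 0.39 mag

M = m − 5 log₁₀ d + 5 = m + 5 log₁₀ p + 5, so ∂M/∂p = 5/(p ln 10).
σ_M = (5/ln 10) · (σ_p/p) = 2.1715 × 0.0049/0.02756 = 2.1715 × 0.17779 = 0.38607.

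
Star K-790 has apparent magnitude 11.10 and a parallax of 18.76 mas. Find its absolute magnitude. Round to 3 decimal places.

d = 1/p = 1/0.01876″ = 53.305 pc.
m − M = 5 log₁₀(53.305) − 5 = 8.6338 − 5 = 3.6338.
M = m − (m − M) = 11.10 − 3.6338 = 7.466.

M = 7.466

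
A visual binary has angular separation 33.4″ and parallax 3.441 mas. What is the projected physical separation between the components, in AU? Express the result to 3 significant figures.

9710 AU

d = 1/p = 1/0.003441″ = 290.61 pc.
At distance d (pc), an angle of θ arcsec spans θ·d AU: s = 33.4 × 290.61 = 9706.4 AU.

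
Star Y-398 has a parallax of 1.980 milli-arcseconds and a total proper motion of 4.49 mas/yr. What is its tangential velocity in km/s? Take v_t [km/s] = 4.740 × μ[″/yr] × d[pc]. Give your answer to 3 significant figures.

10.7 km/s

d = 1/p = 1/0.001980″ = 505.05 pc.
μ = 4.49 mas/yr = 0.00449 ″/yr.
v_t = 4.74 × μ × d = 4.74 × 0.00449 × 505.05 = 10.749 km/s.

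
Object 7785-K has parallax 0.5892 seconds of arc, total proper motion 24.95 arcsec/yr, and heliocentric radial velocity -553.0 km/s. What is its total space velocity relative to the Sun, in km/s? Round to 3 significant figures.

588 km/s

d = 1/p = 1/0.5892″ = 1.6972 pc.
v_t = 4.740 μ d = 4.740 × 24.95 × 1.6972 = 200.72 km/s.
v = √(v_r² + v_t²) = √((-553.0)² + 200.72²) = √346098 = 588.3 km/s.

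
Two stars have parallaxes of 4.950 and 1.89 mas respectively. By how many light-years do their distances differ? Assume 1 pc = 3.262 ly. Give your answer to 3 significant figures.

1070 ly

d_A = 1/0.004950″ = 202.02 pc; d_B = 1/0.001890″ = 529.1 pc.
|d_B − d_A| = |529.1 − 202.02| = 327.08 pc = 327.08 × 3.262 ly = 1066.9 ly.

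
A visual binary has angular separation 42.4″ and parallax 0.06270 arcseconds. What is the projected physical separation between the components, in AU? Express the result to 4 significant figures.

676.2 AU

d = 1/p = 1/0.06270″ = 15.949 pc.
At distance d (pc), an angle of θ arcsec spans θ·d AU: s = 42.4 × 15.949 = 676.24 AU.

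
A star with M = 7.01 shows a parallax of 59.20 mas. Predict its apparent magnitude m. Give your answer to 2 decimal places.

m = 8.15

d = 1/p = 1/0.05920″ = 16.892 pc.
m − M = 5 log₁₀ d − 5 = 5 log₁₀(16.892) − 5 = 6.1384 − 5 = 1.1384.
m = M + (m − M) = 7.01 + 1.1384 = 8.15.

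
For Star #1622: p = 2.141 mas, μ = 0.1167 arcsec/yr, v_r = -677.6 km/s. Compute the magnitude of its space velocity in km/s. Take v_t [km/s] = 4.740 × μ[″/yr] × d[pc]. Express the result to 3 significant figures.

d = 1/p = 1/0.002141″ = 467.07 pc.
v_t = 4.740 μ d = 4.740 × 0.1167 × 467.07 = 258.36 km/s.
v = √(v_r² + v_t²) = √((-677.6)² + 258.36²) = √525892 = 725.18 km/s.

725 km/s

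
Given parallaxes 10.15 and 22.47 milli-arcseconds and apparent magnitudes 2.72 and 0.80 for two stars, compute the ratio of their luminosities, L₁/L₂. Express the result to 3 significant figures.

L₁/L₂ = 0.836

d₁ = 1/p₁ = 1/0.01015″ = 98.522 pc; d₂ = 1/p₂ = 1/0.02247″ = 44.504 pc.
M₁ = m₁ − 5 log₁₀ d₁ + 5 = 2.72 − 9.9677 + 5 = -2.2477.
M₂ = 0.80 − 8.2420 + 5 = -2.4420.
L₁/L₂ = 10^(0.4(M₂ − M₁)) = 10^(0.4 × (-0.1943)) = 10^(-0.07772) = 0.83614.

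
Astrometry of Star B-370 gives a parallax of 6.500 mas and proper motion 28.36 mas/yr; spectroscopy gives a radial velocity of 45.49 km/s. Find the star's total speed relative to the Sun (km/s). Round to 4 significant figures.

49.97 km/s

d = 1/p = 1/0.006500″ = 153.85 pc.
μ = 28.36 mas/yr = 0.02836 ″/yr.
v_t = 4.740 μ d = 4.740 × 0.02836 × 153.85 = 20.682 km/s.
v = √(v_r² + v_t²) = √(45.49² + 20.682²) = √2497.09 = 49.971 km/s.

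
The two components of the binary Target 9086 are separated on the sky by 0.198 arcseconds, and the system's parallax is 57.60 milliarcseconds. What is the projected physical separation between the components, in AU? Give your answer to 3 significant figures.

3.44 AU

d = 1/p = 1/0.05760″ = 17.361 pc.
At distance d (pc), an angle of θ arcsec spans θ·d AU: s = 0.198 × 17.361 = 3.4375 AU.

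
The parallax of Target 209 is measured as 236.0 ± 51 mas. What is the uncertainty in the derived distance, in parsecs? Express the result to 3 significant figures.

d = 1/p, so σ_d = σ_p / p².
σ_d = 0.0510 / (0.2360)² = 0.0510 / 0.055696 = 0.91569 pc.

0.916 pc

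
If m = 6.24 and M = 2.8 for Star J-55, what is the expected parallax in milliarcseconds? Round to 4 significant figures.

m − M = 6.24 − 2.8 = 3.44.
d = 10^((m−M)/5 + 1) = 10^1.688 = 48.753 pc.
p = 1/d = 1/48.753 = 0.020512 arcsec = 20.512 mas.

20.51 mas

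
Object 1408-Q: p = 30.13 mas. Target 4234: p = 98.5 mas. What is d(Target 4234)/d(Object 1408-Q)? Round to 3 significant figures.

0.306

Since d = 1/p, d_B/d_A = p_A/p_B.
= 30.13 / 98.5 = 0.30589.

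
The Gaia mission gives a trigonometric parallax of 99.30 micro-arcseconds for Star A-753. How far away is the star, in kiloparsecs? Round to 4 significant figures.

p = 99.30 micro-arcseconds = 0.00009930 arcsec.
d = 1/p = 1/0.00009930 = 10070 pc.
= 10.07 kpc.

10.07 kpc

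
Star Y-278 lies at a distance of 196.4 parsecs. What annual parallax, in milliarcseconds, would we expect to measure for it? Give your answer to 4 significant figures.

p = 1/d = 1/196.4 = 0.0050916 arcsec.
= 0.0050916 × 1000 = 5.0916 mas.

5.092 mas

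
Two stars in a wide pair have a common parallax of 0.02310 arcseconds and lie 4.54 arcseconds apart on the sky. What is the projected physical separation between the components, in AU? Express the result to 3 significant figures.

197 AU

d = 1/p = 1/0.02310″ = 43.29 pc.
At distance d (pc), an angle of θ arcsec spans θ·d AU: s = 4.54 × 43.29 = 196.54 AU.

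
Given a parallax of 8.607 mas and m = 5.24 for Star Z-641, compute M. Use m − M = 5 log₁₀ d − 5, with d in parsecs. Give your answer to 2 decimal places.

d = 1/p = 1/0.008607″ = 116.18 pc.
m − M = 5 log₁₀(116.18) − 5 = 10.3257 − 5 = 5.3257.
M = m − (m − M) = 5.24 − 5.3257 = -0.09.

M = -0.09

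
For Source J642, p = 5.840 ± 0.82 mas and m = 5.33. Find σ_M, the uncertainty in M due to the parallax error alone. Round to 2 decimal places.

σ_M = 0.30 mag

M = m − 5 log₁₀ d + 5 = m + 5 log₁₀ p + 5, so ∂M/∂p = 5/(p ln 10).
σ_M = (5/ln 10) · (σ_p/p) = 2.1715 × 0.82/5.840 = 2.1715 × 0.14041 = 0.3049.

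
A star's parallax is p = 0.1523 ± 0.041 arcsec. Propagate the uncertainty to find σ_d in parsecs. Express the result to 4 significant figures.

d = 1/p, so σ_d = σ_p / p².
σ_d = 0.0410 / (0.1523)² = 0.0410 / 0.023195 = 1.7676 pc.

1.768 pc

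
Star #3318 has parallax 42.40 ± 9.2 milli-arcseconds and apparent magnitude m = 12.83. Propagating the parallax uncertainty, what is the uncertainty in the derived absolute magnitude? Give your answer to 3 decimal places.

σ_M = 0.471 mag

M = m − 5 log₁₀ d + 5 = m + 5 log₁₀ p + 5, so ∂M/∂p = 5/(p ln 10).
σ_M = (5/ln 10) · (σ_p/p) = 2.1715 × 9.2/42.40 = 2.1715 × 0.21698 = 0.47117.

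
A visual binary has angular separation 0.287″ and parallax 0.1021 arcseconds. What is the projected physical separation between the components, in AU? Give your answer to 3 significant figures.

2.81 AU

d = 1/p = 1/0.1021″ = 9.7943 pc.
At distance d (pc), an angle of θ arcsec spans θ·d AU: s = 0.287 × 9.7943 = 2.811 AU.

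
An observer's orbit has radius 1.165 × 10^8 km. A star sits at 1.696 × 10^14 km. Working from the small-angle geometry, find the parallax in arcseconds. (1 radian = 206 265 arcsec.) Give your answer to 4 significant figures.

θ ≈ B/d = (1.165 × 10^8) / (1.696 × 10^14) = 6.8691 × 10^-7 rad.
In arcseconds: 6.8691 × 10^-7 × 206265 = 0.14169″.

0.1417 arcsec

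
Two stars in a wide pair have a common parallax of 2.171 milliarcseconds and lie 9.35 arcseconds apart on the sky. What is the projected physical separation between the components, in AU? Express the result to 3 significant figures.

4310 AU

d = 1/p = 1/0.002171″ = 460.62 pc.
At distance d (pc), an angle of θ arcsec spans θ·d AU: s = 9.35 × 460.62 = 4306.8 AU.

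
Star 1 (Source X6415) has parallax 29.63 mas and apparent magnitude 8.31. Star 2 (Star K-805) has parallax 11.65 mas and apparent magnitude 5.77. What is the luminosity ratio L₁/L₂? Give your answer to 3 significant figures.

d₁ = 1/p₁ = 1/0.02963″ = 33.75 pc; d₂ = 1/p₂ = 1/0.01165″ = 85.837 pc.
M₁ = m₁ − 5 log₁₀ d₁ + 5 = 8.31 − 7.6414 + 5 = 5.6686.
M₂ = 5.77 − 9.6684 + 5 = 1.1016.
L₁/L₂ = 10^(0.4(M₂ − M₁)) = 10^(0.4 × (-4.5670)) = 10^(-1.82680) = 0.0149.

L₁/L₂ = 0.0149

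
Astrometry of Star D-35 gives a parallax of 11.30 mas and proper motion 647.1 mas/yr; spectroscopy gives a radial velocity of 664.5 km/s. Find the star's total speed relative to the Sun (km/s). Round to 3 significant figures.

718 km/s

d = 1/p = 1/0.01130″ = 88.496 pc.
μ = 647.1 mas/yr = 0.6471 ″/yr.
v_t = 4.740 μ d = 4.740 × 0.6471 × 88.496 = 271.44 km/s.
v = √(v_r² + v_t²) = √(664.5² + 271.44²) = √515240 = 717.8 km/s.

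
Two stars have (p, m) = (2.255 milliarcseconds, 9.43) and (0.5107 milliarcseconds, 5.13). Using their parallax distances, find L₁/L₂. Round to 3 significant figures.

d₁ = 1/p₁ = 1/0.002255″ = 443.46 pc; d₂ = 1/p₂ = 1/0.0005107″ = 1958.1 pc.
M₁ = m₁ − 5 log₁₀ d₁ + 5 = 9.43 − 13.2343 + 5 = 1.1957.
M₂ = 5.13 − 16.4592 + 5 = -6.3292.
L₁/L₂ = 10^(0.4(M₂ − M₁)) = 10^(0.4 × (-7.5249)) = 10^(-3.00996) = 0.00097733.

L₁/L₂ = 0.000977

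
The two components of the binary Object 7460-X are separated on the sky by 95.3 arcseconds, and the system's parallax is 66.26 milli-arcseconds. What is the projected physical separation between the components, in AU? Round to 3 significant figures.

1440 AU

d = 1/p = 1/0.06626″ = 15.092 pc.
At distance d (pc), an angle of θ arcsec spans θ·d AU: s = 95.3 × 15.092 = 1438.3 AU.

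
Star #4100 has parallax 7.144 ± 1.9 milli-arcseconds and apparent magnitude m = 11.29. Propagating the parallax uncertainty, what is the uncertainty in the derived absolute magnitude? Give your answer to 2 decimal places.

M = m − 5 log₁₀ d + 5 = m + 5 log₁₀ p + 5, so ∂M/∂p = 5/(p ln 10).
σ_M = (5/ln 10) · (σ_p/p) = 2.1715 × 1.9/7.144 = 2.1715 × 0.26596 = 0.57753.

σ_M = 0.58 mag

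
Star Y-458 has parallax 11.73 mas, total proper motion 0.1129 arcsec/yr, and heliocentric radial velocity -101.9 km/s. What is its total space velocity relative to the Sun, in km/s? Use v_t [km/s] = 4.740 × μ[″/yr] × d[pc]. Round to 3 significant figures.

112 km/s

d = 1/p = 1/0.01173″ = 85.251 pc.
v_t = 4.740 μ d = 4.740 × 0.1129 × 85.251 = 45.622 km/s.
v = √(v_r² + v_t²) = √((-101.9)² + 45.622²) = √12465 = 111.65 km/s.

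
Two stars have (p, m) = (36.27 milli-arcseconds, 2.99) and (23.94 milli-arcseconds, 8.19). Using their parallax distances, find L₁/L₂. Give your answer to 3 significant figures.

d₁ = 1/p₁ = 1/0.03627″ = 27.571 pc; d₂ = 1/p₂ = 1/0.02394″ = 41.771 pc.
M₁ = m₁ − 5 log₁₀ d₁ + 5 = 2.99 − 7.2023 + 5 = 0.7877.
M₂ = 8.19 − 8.1044 + 5 = 5.0856.
L₁/L₂ = 10^(0.4(M₂ − M₁)) = 10^(0.4 × 4.2979) = 10^1.71916 = 52.379.

L₁/L₂ = 52.4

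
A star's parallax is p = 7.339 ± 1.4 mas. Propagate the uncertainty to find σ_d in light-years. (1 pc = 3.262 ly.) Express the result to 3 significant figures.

d = 1/p, so σ_d = σ_p / p².
σ_d = 0.00140 / (0.007339)² = 0.00140 / 0.000053861 = 25.993 pc = 25.993 × 3.262 ly = 84.789 ly.

84.8 ly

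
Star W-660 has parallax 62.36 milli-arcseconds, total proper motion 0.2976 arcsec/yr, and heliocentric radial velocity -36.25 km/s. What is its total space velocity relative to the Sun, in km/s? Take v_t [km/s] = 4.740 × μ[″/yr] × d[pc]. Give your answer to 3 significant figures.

d = 1/p = 1/0.06236″ = 16.036 pc.
v_t = 4.740 μ d = 4.740 × 0.2976 × 16.036 = 22.621 km/s.
v = √(v_r² + v_t²) = √((-36.25)² + 22.621²) = √1825.77 = 42.729 km/s.

42.7 km/s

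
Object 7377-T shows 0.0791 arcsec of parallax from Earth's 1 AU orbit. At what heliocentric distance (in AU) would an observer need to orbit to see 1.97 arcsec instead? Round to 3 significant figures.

24.9 AU

Parallax scales linearly with baseline: p ∝ B, so B = p_target / p_Earth × 1 AU.
B = 1.97 / 0.0791 = 24.905 AU.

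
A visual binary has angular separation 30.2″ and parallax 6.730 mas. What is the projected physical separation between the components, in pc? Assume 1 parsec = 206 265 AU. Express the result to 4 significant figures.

d = 1/p = 1/0.006730″ = 148.59 pc.
At distance d (pc), an angle of θ arcsec spans θ·d AU: s = 30.2 × 148.59 = 4487.4 AU.
= 4487.4 / 206265 = 0.021756 pc.

0.02176 pc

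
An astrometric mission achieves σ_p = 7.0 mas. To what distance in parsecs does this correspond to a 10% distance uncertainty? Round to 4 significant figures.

14.29 pc

σ_d/d = σ_p/p, so the condition is σ_p/p ≤ 0.10, i.e. p ≥ σ_p/0.10.
p_min = 7.0/0.10 = 70 mas = 0.07 arcsec.
d_max = 1/p_min = 1/0.07 = 14.286 pc.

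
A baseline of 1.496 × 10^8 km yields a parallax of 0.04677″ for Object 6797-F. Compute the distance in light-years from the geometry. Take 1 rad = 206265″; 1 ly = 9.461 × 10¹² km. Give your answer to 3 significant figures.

θ = 0.04677″ = 0.04677/206265 = 2.2675 × 10^-7 rad.
d = B/θ = (1.496 × 10^8) / (2.2675 × 10^-7) = 6.5976 × 10^14 km = (6.5976 × 10^14) / (9.461 × 10^12) ly = 69.735 ly.

69.7 ly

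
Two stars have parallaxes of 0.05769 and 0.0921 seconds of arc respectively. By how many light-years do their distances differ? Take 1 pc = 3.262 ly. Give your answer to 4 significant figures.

d_A = 1/0.05769″ = 17.334 pc; d_B = 1/0.09210″ = 10.858 pc.
|d_B − d_A| = |10.858 − 17.334| = 6.476 pc = 6.476 × 3.262 ly = 21.125 ly.

21.13 ly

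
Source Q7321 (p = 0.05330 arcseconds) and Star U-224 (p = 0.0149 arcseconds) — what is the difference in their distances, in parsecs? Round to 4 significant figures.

48.35 pc

d_A = 1/0.05330″ = 18.762 pc; d_B = 1/0.01490″ = 67.114 pc.
|d_B − d_A| = |67.114 − 18.762| = 48.352 pc.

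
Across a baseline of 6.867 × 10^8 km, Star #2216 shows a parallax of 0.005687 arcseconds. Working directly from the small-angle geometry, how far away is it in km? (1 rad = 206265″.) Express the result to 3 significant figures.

2.49 × 10^16 km

θ = 0.005687″ = 0.005687/206265 = 2.7571 × 10^-8 rad.
d = B/θ = (6.867 × 10^8) / (2.7571 × 10^-8) = 2.4907 × 10^16 km.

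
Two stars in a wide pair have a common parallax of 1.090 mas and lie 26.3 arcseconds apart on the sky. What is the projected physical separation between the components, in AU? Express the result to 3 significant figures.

24100 AU

d = 1/p = 1/0.001090″ = 917.43 pc.
At distance d (pc), an angle of θ arcsec spans θ·d AU: s = 26.3 × 917.43 = 24128 AU.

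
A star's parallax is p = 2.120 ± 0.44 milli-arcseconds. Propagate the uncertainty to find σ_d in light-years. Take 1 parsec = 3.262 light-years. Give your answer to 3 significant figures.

319 ly

d = 1/p, so σ_d = σ_p / p².
σ_d = 0.000440 / (0.002120)² = 0.000440 / 0.0000044944 = 97.9 pc = 97.9 × 3.262 ly = 319.35 ly.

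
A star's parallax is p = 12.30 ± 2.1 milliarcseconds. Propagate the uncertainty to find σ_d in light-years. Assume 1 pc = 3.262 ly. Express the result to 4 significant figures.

d = 1/p, so σ_d = σ_p / p².
σ_d = 0.00210 / (0.01230)² = 0.00210 / 0.00015129 = 13.881 pc = 13.881 × 3.262 ly = 45.28 ly.

45.28 ly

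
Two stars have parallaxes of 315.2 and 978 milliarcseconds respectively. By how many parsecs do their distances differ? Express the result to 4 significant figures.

2.150 pc

d_A = 1/0.3152″ = 3.1726 pc; d_B = 1/0.9780″ = 1.0225 pc.
|d_B − d_A| = |1.0225 − 3.1726| = 2.1501 pc.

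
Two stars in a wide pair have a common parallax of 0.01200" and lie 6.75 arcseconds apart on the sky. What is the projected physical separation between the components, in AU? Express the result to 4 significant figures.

d = 1/p = 1/0.01200″ = 83.333 pc.
At distance d (pc), an angle of θ arcsec spans θ·d AU: s = 6.75 × 83.333 = 562.5 AU.

562.5 AU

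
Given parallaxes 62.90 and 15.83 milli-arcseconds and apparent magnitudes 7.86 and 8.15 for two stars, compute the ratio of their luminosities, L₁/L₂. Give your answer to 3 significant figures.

d₁ = 1/p₁ = 1/0.06290″ = 15.898 pc; d₂ = 1/p₂ = 1/0.01583″ = 63.171 pc.
M₁ = m₁ − 5 log₁₀ d₁ + 5 = 7.86 − 6.0067 + 5 = 6.8533.
M₂ = 8.15 − 9.0026 + 5 = 4.1474.
L₁/L₂ = 10^(0.4(M₂ − M₁)) = 10^(0.4 × (-2.7059)) = 10^(-1.08236) = 0.082726.

L₁/L₂ = 0.0827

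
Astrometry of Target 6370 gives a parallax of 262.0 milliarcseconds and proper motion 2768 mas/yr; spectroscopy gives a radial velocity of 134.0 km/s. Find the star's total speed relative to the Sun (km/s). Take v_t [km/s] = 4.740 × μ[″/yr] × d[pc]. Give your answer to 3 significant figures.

d = 1/p = 1/0.2620″ = 3.8168 pc.
μ = 2768 mas/yr = 2.768 ″/yr.
v_t = 4.740 μ d = 4.740 × 2.768 × 3.8168 = 50.078 km/s.
v = √(v_r² + v_t²) = √(134.0² + 50.078²) = √20463.8 = 143.05 km/s.

143 km/s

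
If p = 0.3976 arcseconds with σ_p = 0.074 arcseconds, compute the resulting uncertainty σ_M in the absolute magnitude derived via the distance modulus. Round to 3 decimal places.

σ_M = 0.404 mag

M = m − 5 log₁₀ d + 5 = m + 5 log₁₀ p + 5, so ∂M/∂p = 5/(p ln 10).
σ_M = (5/ln 10) · (σ_p/p) = 2.1715 × 0.074/0.3976 = 2.1715 × 0.18612 = 0.40416.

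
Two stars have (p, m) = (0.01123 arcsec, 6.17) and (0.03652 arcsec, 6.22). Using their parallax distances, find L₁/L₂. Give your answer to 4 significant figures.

d₁ = 1/p₁ = 1/0.01123″ = 89.047 pc; d₂ = 1/p₂ = 1/0.03652″ = 27.382 pc.
M₁ = m₁ − 5 log₁₀ d₁ + 5 = 6.17 − 9.7481 + 5 = 1.4219.
M₂ = 6.22 − 7.1873 + 5 = 4.0327.
L₁/L₂ = 10^(0.4(M₂ − M₁)) = 10^(0.4 × 2.6108) = 10^1.04432 = 11.074.

L₁/L₂ = 11.07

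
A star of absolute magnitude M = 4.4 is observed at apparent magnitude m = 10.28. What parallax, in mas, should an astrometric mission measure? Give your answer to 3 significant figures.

m − M = 10.28 − 4.4 = 5.88.
d = 10^((m−M)/5 + 1) = 10^2.176 = 149.97 pc.
p = 1/d = 1/149.97 = 0.006668 arcsec = 6.668 mas.

6.67 mas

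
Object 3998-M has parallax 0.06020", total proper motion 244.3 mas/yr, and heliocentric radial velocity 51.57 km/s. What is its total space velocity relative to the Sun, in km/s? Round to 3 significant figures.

55.0 km/s

d = 1/p = 1/0.06020″ = 16.611 pc.
μ = 244.3 mas/yr = 0.2443 ″/yr.
v_t = 4.740 μ d = 4.740 × 0.2443 × 16.611 = 19.235 km/s.
v = √(v_r² + v_t²) = √(51.57² + 19.235²) = √3029.45 = 55.04 km/s.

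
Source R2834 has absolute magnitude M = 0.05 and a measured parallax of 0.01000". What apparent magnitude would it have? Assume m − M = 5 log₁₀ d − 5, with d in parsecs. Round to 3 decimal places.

m = 5.050

d = 1/p = 1/0.01000″ = 100 pc.
m − M = 5 log₁₀ d − 5 = 5 log₁₀(100) − 5 = 10.0000 − 5 = 5.0000.
m = M + (m − M) = 0.05 + 5.0000 = 5.050.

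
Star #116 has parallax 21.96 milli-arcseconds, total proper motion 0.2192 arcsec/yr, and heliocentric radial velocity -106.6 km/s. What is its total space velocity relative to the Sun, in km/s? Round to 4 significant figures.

d = 1/p = 1/0.02196″ = 45.537 pc.
v_t = 4.740 μ d = 4.740 × 0.2192 × 45.537 = 47.313 km/s.
v = √(v_r² + v_t²) = √((-106.6)² + 47.313²) = √13602.1 = 116.63 km/s.

116.6 km/s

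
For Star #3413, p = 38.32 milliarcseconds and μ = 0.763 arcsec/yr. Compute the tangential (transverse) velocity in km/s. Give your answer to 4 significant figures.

94.38 km/s

d = 1/p = 1/0.03832″ = 26.096 pc.
v_t = 4.74 × μ × d = 4.74 × 0.763 × 26.096 = 94.379 km/s.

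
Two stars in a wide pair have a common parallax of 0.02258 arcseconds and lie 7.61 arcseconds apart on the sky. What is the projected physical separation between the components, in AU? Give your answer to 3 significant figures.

d = 1/p = 1/0.02258″ = 44.287 pc.
At distance d (pc), an angle of θ arcsec spans θ·d AU: s = 7.61 × 44.287 = 337.02 AU.

337 AU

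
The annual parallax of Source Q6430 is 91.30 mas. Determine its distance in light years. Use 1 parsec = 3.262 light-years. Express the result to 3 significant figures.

p = 91.30 mas = 0.09130 arcsec.
d = 1/p = 1/0.09130 = 10.953 pc.
In light-years: 10.953 × 3.262 = 35.729 ly.

35.7 light years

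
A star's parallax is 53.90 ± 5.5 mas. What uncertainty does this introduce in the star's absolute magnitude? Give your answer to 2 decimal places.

σ_M = 0.22 mag

M = m − 5 log₁₀ d + 5 = m + 5 log₁₀ p + 5, so ∂M/∂p = 5/(p ln 10).
σ_M = (5/ln 10) · (σ_p/p) = 2.1715 × 5.5/53.90 = 2.1715 × 0.10204 = 0.22158.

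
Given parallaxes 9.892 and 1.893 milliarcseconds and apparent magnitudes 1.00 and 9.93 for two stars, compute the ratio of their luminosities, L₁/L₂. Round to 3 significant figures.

L₁/L₂ = 137

d₁ = 1/p₁ = 1/0.009892″ = 101.09 pc; d₂ = 1/p₂ = 1/0.001893″ = 528.26 pc.
M₁ = m₁ − 5 log₁₀ d₁ + 5 = 1.00 − 10.0235 + 5 = -4.0235.
M₂ = 9.93 − 13.6142 + 5 = 1.3158.
L₁/L₂ = 10^(0.4(M₂ − M₁)) = 10^(0.4 × 5.3393) = 10^2.13572 = 136.68.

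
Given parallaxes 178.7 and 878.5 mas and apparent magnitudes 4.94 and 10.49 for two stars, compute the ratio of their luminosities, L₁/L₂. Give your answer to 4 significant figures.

d₁ = 1/p₁ = 1/0.1787″ = 5.596 pc; d₂ = 1/p₂ = 1/0.8785″ = 1.1383 pc.
M₁ = m₁ − 5 log₁₀ d₁ + 5 = 4.94 − 3.7394 + 5 = 6.2006.
M₂ = 10.49 − 0.2813 + 5 = 15.2087.
L₁/L₂ = 10^(0.4(M₂ − M₁)) = 10^(0.4 × 9.0081) = 10^3.60324 = 4010.9.

L₁/L₂ = 4011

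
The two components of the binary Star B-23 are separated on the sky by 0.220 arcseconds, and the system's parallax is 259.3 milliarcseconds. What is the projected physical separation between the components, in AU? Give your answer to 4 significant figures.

d = 1/p = 1/0.2593″ = 3.8565 pc.
At distance d (pc), an angle of θ arcsec spans θ·d AU: s = 0.220 × 3.8565 = 0.84843 AU.

0.8484 AU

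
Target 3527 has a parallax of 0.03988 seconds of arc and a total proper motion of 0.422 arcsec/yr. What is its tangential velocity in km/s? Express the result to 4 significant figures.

50.16 km/s

d = 1/p = 1/0.03988″ = 25.075 pc.
v_t = 4.74 × μ × d = 4.74 × 0.422 × 25.075 = 50.157 km/s.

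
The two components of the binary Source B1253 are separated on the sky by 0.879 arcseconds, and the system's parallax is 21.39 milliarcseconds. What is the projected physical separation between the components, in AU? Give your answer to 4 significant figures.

d = 1/p = 1/0.02139″ = 46.751 pc.
At distance d (pc), an angle of θ arcsec spans θ·d AU: s = 0.879 × 46.751 = 41.094 AU.

41.09 AU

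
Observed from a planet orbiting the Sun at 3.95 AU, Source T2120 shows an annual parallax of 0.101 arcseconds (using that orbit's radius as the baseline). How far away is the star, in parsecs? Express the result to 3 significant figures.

39.1 pc

With baseline B (in AU) and parallax p (in arcsec), d = B/p parsecs.
d = 3.95 / 0.101 = 39.109 pc.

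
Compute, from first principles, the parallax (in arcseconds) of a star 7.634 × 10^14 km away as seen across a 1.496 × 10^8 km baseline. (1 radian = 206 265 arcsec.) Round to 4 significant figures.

θ ≈ B/d = (1.496 × 10^8) / (7.634 × 10^14) = 1.9597 × 10^-7 rad.
In arcseconds: 1.9597 × 10^-7 × 206265 = 0.040422″.

0.04042 arcsec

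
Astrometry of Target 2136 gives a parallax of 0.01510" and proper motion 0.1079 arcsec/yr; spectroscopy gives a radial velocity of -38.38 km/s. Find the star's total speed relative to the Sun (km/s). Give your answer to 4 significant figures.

51.19 km/s

d = 1/p = 1/0.01510″ = 66.225 pc.
v_t = 4.740 μ d = 4.740 × 0.1079 × 66.225 = 33.871 km/s.
v = √(v_r² + v_t²) = √((-38.38)² + 33.871²) = √2620.27 = 51.189 km/s.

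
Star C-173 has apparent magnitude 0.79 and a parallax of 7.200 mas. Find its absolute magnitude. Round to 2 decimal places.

d = 1/p = 1/0.007200″ = 138.89 pc.
m − M = 5 log₁₀(138.89) − 5 = 10.7134 − 5 = 5.7134.
M = m − (m − M) = 0.79 − 5.7134 = -4.92.

M = -4.92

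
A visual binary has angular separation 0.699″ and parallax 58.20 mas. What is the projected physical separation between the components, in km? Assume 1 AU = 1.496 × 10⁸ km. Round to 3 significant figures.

d = 1/p = 1/0.05820″ = 17.182 pc.
At distance d (pc), an angle of θ arcsec spans θ·d AU: s = 0.699 × 17.182 = 12.01 AU.
= 12.01 × 1.496 × 10⁸ km = 1.7967 × 10^9 km.

1.80 × 10^9 km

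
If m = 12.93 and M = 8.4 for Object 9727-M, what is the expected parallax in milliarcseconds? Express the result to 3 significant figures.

12.4 mas

m − M = 12.93 − 8.4 = 4.53.
d = 10^((m−M)/5 + 1) = 10^1.906 = 80.538 pc.
p = 1/d = 1/80.538 = 0.012416 arcsec = 12.416 mas.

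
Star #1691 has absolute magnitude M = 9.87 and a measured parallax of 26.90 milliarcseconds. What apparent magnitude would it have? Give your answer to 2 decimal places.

d = 1/p = 1/0.02690″ = 37.175 pc.
m − M = 5 log₁₀ d − 5 = 5 log₁₀(37.175) − 5 = 7.8513 − 5 = 2.8513.
m = M + (m − M) = 9.87 + 2.8513 = 12.72.

m = 12.72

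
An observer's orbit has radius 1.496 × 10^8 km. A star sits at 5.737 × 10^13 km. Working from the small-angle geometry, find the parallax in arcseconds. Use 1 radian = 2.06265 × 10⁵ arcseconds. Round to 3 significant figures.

θ ≈ B/d = (1.496 × 10^8) / (5.737 × 10^13) = 2.6076 × 10^-6 rad.
In arcseconds: 2.6076 × 10^-6 × 206265 = 0.53786″.

0.538 arcsec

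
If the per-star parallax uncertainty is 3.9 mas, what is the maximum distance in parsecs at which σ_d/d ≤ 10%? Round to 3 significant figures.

25.6 pc

σ_d/d = σ_p/p, so the condition is σ_p/p ≤ 0.10, i.e. p ≥ σ_p/0.10.
p_min = 3.9/0.10 = 39 mas = 0.039 arcsec.
d_max = 1/p_min = 1/0.039 = 25.641 pc.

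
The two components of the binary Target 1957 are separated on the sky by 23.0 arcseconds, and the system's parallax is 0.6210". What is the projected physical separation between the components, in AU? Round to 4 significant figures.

37.04 AU

d = 1/p = 1/0.6210″ = 1.6103 pc.
At distance d (pc), an angle of θ arcsec spans θ·d AU: s = 23.0 × 1.6103 = 37.037 AU.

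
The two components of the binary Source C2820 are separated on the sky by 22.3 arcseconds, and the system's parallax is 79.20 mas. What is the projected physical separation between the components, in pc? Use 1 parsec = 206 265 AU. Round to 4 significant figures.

d = 1/p = 1/0.07920″ = 12.626 pc.
At distance d (pc), an angle of θ arcsec spans θ·d AU: s = 22.3 × 12.626 = 281.56 AU.
= 281.56 / 206265 = 0.0013650 pc.

0.001365 pc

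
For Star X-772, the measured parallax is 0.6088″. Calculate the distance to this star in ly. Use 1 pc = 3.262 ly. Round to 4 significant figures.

d = 1/p = 1/0.6088 = 1.6426 pc.
In light-years: 1.6426 × 3.262 = 5.3582 ly.

5.358 ly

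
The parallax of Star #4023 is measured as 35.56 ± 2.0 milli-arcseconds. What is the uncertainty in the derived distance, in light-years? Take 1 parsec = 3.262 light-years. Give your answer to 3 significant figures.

5.16 ly

d = 1/p, so σ_d = σ_p / p².
σ_d = 0.00200 / (0.03556)² = 0.00200 / 0.0012645 = 1.5817 pc = 1.5817 × 3.262 ly = 5.1595 ly.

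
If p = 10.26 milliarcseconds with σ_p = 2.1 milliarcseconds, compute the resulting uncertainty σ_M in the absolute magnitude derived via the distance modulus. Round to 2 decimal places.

M = m − 5 log₁₀ d + 5 = m + 5 log₁₀ p + 5, so ∂M/∂p = 5/(p ln 10).
σ_M = (5/ln 10) · (σ_p/p) = 2.1715 × 2.1/10.26 = 2.1715 × 0.20468 = 0.44446.

σ_M = 0.44 mag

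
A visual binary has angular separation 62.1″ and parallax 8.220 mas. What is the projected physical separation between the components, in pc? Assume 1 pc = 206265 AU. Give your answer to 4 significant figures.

0.03663 pc

d = 1/p = 1/0.008220″ = 121.65 pc.
At distance d (pc), an angle of θ arcsec spans θ·d AU: s = 62.1 × 121.65 = 7554.5 AU.
= 7554.5 / 206265 = 0.036625 pc.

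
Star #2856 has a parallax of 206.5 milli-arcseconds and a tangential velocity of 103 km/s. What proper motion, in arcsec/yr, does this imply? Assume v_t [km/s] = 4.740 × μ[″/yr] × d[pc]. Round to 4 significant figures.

d = 1/p = 1/0.2065″ = 4.8426 pc.
μ = v_t / (4.74 d) = 103 / (4.74 × 4.8426) = 103 / 22.954 = 4.4872 ″/yr.

4.487 arcsec/yr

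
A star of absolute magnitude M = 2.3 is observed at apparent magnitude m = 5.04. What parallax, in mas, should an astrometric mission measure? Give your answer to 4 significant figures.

28.31 mas

m − M = 5.04 − 2.3 = 2.74.
d = 10^((m−M)/5 + 1) = 10^1.548 = 35.318 pc.
p = 1/d = 1/35.318 = 0.028314 arcsec = 28.314 mas.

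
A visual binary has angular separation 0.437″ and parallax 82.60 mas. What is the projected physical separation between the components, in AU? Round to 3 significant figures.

5.29 AU

d = 1/p = 1/0.08260″ = 12.107 pc.
At distance d (pc), an angle of θ arcsec spans θ·d AU: s = 0.437 × 12.107 = 5.2908 AU.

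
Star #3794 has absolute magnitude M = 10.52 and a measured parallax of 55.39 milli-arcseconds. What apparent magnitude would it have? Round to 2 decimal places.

m = 11.80

d = 1/p = 1/0.05539″ = 18.054 pc.
m − M = 5 log₁₀ d − 5 = 5 log₁₀(18.054) − 5 = 6.2829 − 5 = 1.2829.
m = M + (m − M) = 10.52 + 1.2829 = 11.80.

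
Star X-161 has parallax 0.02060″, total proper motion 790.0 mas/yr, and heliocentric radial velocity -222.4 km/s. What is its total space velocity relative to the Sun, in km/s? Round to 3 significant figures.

d = 1/p = 1/0.02060″ = 48.544 pc.
μ = 790.0 mas/yr = 0.7900 ″/yr.
v_t = 4.740 μ d = 4.740 × 0.7900 × 48.544 = 181.78 km/s.
v = √(v_r² + v_t²) = √((-222.4)² + 181.78²) = √82505.7 = 287.24 km/s.

287 km/s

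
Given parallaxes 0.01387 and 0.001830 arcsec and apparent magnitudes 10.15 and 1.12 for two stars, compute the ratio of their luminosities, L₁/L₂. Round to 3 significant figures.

L₁/L₂ = 4.25 × 10^-6

d₁ = 1/p₁ = 1/0.01387″ = 72.098 pc; d₂ = 1/p₂ = 1/0.001830″ = 546.45 pc.
M₁ = m₁ − 5 log₁₀ d₁ + 5 = 10.15 − 9.2896 + 5 = 5.8604.
M₂ = 1.12 − 13.6878 + 5 = -7.5678.
L₁/L₂ = 10^(0.4(M₂ − M₁)) = 10^(0.4 × (-13.4282)) = 10^(-5.37128) = 0.0000042532.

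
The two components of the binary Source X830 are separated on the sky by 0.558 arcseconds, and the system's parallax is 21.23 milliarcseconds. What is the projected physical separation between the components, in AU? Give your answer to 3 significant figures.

d = 1/p = 1/0.02123″ = 47.103 pc.
At distance d (pc), an angle of θ arcsec spans θ·d AU: s = 0.558 × 47.103 = 26.283 AU.

26.3 AU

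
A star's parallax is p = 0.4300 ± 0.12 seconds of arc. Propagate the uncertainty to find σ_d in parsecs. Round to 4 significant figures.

0.6490 pc

d = 1/p, so σ_d = σ_p / p².
σ_d = 0.120 / (0.4300)² = 0.120 / 0.1849 = 0.649 pc.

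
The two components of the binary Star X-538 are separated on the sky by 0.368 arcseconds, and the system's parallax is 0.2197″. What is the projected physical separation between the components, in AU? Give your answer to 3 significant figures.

d = 1/p = 1/0.2197″ = 4.5517 pc.
At distance d (pc), an angle of θ arcsec spans θ·d AU: s = 0.368 × 4.5517 = 1.675 AU.

1.68 AU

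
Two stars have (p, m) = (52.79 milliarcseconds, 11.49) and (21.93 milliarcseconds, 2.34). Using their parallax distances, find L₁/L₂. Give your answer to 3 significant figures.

L₁/L₂ = 3.78 × 10^-5

d₁ = 1/p₁ = 1/0.05279″ = 18.943 pc; d₂ = 1/p₂ = 1/0.02193″ = 45.6 pc.
M₁ = m₁ − 5 log₁₀ d₁ + 5 = 11.49 − 6.3872 + 5 = 10.1028.
M₂ = 2.34 − 8.2948 + 5 = -0.9548.
L₁/L₂ = 10^(0.4(M₂ − M₁)) = 10^(0.4 × (-11.0576)) = 10^(-4.42304) = 0.000037754.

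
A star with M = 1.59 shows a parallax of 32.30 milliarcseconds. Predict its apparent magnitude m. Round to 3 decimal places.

m = 4.044

d = 1/p = 1/0.03230″ = 30.96 pc.
m − M = 5 log₁₀ d − 5 = 5 log₁₀(30.96) − 5 = 7.4540 − 5 = 2.4540.
m = M + (m − M) = 1.59 + 2.4540 = 4.044.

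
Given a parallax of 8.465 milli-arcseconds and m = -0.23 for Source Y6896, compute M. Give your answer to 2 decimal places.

d = 1/p = 1/0.008465″ = 118.13 pc.
m − M = 5 log₁₀(118.13) − 5 = 10.3618 − 5 = 5.3618.
M = m − (m − M) = -0.23 − 5.3618 = -5.59.

M = -5.59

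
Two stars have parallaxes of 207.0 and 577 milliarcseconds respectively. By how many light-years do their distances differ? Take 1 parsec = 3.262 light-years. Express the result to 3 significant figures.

d_A = 1/0.2070″ = 4.8309 pc; d_B = 1/0.5770″ = 1.7331 pc.
|d_B − d_A| = |1.7331 − 4.8309| = 3.0978 pc = 3.0978 × 3.262 ly = 10.105 ly.

10.1 ly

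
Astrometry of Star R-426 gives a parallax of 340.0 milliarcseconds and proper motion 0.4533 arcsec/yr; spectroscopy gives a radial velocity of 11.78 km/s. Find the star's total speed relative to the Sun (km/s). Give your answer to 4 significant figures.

d = 1/p = 1/0.3400″ = 2.9412 pc.
v_t = 4.740 μ d = 4.740 × 0.4533 × 2.9412 = 6.3196 km/s.
v = √(v_r² + v_t²) = √(11.78² + 6.3196²) = √178.706 = 13.368 km/s.

13.37 km/s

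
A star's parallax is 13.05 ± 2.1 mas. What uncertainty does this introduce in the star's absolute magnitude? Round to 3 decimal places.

σ_M = 0.349 mag

M = m − 5 log₁₀ d + 5 = m + 5 log₁₀ p + 5, so ∂M/∂p = 5/(p ln 10).
σ_M = (5/ln 10) · (σ_p/p) = 2.1715 × 2.1/13.05 = 2.1715 × 0.16092 = 0.34944.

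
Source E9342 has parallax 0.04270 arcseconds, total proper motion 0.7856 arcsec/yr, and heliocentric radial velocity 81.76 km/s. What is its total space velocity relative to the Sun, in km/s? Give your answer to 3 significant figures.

120 km/s

d = 1/p = 1/0.04270″ = 23.419 pc.
v_t = 4.740 μ d = 4.740 × 0.7856 × 23.419 = 87.206 km/s.
v = √(v_r² + v_t²) = √(81.76² + 87.206²) = √14289.6 = 119.54 km/s.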